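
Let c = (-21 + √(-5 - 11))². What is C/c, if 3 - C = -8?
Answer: 4675/208849 + 1848*I/208849 ≈ 0.022385 + 0.0088485*I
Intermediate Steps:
c = (-21 + 4*I)² (c = (-21 + √(-16))² = (-21 + 4*I)² ≈ 425.0 - 168.0*I)
C = 11 (C = 3 - 1*(-8) = 3 + 8 = 11)
C/c = 11/(425 - 168*I) = 11*((425 + 168*I)/208849) = 11*(425 + 168*I)/208849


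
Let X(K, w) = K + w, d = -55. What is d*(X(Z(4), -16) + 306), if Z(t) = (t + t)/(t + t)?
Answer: -16005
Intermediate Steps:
Z(t) = 1 (Z(t) = (2*t)/((2*t)) = (2*t)*(1/(2*t)) = 1)
d*(X(Z(4), -16) + 306) = -55*((1 - 16) + 306) = -55*(-15 + 306) = -55*291 = -16005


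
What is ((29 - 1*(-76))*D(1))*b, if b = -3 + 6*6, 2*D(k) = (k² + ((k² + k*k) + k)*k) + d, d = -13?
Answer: -31185/2 ≈ -15593.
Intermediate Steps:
D(k) = -13/2 + k²/2 + k*(k + 2*k²)/2 (D(k) = ((k² + ((k² + k*k) + k)*k) - 13)/2 = ((k² + ((k² + k²) + k)*k) - 13)/2 = ((k² + (2*k² + k)*k) - 13)/2 = ((k² + (k + 2*k²)*k) - 13)/2 = ((k² + k*(k + 2*k²)) - 13)/2 = (-13 + k² + k*(k + 2*k²))/2 = -13/2 + k²/2 + k*(k + 2*k²)/2)
b = 33 (b = -3 + 36 = 33)
((29 - 1*(-76))*D(1))*b = ((29 - 1*(-76))*(-13/2 + 1² + 1³))*33 = ((29 + 76)*(-13/2 + 1 + 1))*33 = (105*(-9/2))*33 = -945/2*33 = -31185/2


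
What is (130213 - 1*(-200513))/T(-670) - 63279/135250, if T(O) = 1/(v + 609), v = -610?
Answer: -44730754779/135250 ≈ -3.3073e+5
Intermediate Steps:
T(O) = -1 (T(O) = 1/(-610 + 609) = 1/(-1) = -1)
(130213 - 1*(-200513))/T(-670) - 63279/135250 = (130213 - 1*(-200513))/(-1) - 63279/135250 = (130213 + 200513)*(-1) - 63279*1/135250 = 330726*(-1) - 63279/135250 = -330726 - 63279/135250 = -44730754779/135250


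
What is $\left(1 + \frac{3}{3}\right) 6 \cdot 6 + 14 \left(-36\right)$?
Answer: $-432$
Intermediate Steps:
$\left(1 + \frac{3}{3}\right) 6 \cdot 6 + 14 \left(-36\right) = \left(1 + 3 \cdot \frac{1}{3}\right) 36 - 504 = \left(1 + 1\right) 36 - 504 = 2 \cdot 36 - 504 = 72 - 504 = -432$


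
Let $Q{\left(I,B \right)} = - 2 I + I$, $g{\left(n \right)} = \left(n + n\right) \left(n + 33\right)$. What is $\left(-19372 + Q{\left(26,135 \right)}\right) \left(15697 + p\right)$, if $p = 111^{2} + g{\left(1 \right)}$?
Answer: $-544812228$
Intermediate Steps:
$g{\left(n \right)} = 2 n \left(33 + n\right)$
$Q{\left(I,B \right)} = - I$
$p = 12389$ ($p = 111^{2} + 2 \cdot 1 \left(33 + 1\right) = 12321 + 2 \cdot 1 \cdot 34 = 12321 + 68 = 12389$)
$\left(-19372 + Q{\left(26,135 \right)}\right) \left(15697 + p\right) = \left(-19372 - 26\right) \left(15697 + 12389\right) = \left(-19372 - 26\right) 28086 = \left(-19398\right) 28086 = -544812228$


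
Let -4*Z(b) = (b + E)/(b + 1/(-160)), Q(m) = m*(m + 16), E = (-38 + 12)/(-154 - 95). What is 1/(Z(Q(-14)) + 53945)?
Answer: 1115769/60189880865 ≈ 1.8537e-5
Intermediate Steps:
E = 26/249 (E = -26/(-249) = -26*(-1/249) = 26/249 ≈ 0.10442)
Q(m) = m*(16 + m)
Z(b) = -(26/249 + b)/(4*(-1/160 + b)) (Z(b) = -(b + 26/249)/(4*(b + 1/(-160))) = -(26/249 + b)/(4*(b - 1/160)) = -(26/249 + b)/(4*(-1/160 + b)))
1/(Z(Q(-14)) + 53945) = 1/(40*(-26 - (-3486)*(16 - 14))/(249*(-1 + 160*(-14*(16 - 14)))) + 53945) = 1/(40*(-26 - (-3486)*2)/(249*(-1 + 160*(-14*2))) + 53945) = 1/(40*(-26 - 249*(-28))/(249*(-1 + 160*(-28))) + 53945) = 1/(40*(-26 + 6972)/(249*(-1 - 4480)) + 53945) = 1/((40/249)*6946/(-4481) + 53945) = 1/((40/249)*(-1/4481)*6946 + 53945) = 1/(-277840/1115769 + 53945) = 1/(60189880865/1115769) = 1115769/60189880865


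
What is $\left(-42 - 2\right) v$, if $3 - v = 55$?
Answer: $2288$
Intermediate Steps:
$v = -52$ ($v = 3 - 55 = -52$)
$\left(-42 - 2\right) v = \left(-42 - 2\right) \left(-52\right) = \left(-44\right) \left(-52\right) = 2288$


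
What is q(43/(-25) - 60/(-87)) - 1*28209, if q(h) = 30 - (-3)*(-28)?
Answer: -28263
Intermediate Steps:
q(h) = -54 (q(h) = 30 - 1*84 = 30 - 84 = -54)
q(43/(-25) - 60/(-87)) - 1*28209 = -54 - 1*28209 = -54 - 28209 = -28263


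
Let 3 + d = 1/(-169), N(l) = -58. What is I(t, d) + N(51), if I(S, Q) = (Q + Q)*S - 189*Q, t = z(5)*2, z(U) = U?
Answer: 450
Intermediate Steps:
t = 10 (t = 5*2 = 10)
d = -508/169 (d = -3 + 1/(-169) = -3 - 1/169 = -508/169 ≈ -3.0059)
I(S, Q) = -189*Q + 2*Q*S (I(S, Q) = (2*Q)*S - 189*Q = 2*Q*S - 189*Q = -189*Q + 2*Q*S)
I(t, d) + N(51) = -508*(-189 + 2*10)/169 - 58 = -508*(-189 + 20)/169 - 58 = -508/169*(-169) - 58 = 508 - 58 = 450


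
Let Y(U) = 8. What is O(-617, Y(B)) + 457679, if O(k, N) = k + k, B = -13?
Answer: 456445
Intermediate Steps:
O(k, N) = 2*k
O(-617, Y(B)) + 457679 = 2*(-617) + 457679 = -1234 + 457679 = 456445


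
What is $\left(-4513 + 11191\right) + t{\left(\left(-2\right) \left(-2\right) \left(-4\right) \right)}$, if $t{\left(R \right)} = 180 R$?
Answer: $3798$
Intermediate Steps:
$\left(-4513 + 11191\right) + t{\left(\left(-2\right) \left(-2\right) \left(-4\right) \right)} = \left(-4513 + 11191\right) + 180 \left(-2\right) \left(-2\right) \left(-4\right) = 6678 + 180 \cdot 4 \left(-4\right) = 6678 + 180 \left(-16\right) = 6678 - 2880 = 3798$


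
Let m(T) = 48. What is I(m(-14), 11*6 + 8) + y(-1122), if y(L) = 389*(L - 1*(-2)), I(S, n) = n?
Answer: -435606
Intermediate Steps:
y(L) = 778 + 389*L (y(L) = 389*(L + 2) = 389*(2 + L) = 778 + 389*L)
I(m(-14), 11*6 + 8) + y(-1122) = (11*6 + 8) + (778 + 389*(-1122)) = (66 + 8) + (778 - 436458) = 74 - 435680 = -435606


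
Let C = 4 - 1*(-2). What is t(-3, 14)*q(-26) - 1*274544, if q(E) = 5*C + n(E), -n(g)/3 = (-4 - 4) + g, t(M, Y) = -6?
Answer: -275336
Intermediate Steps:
C = 6 (C = 4 + 2 = 6)
n(g) = 24 - 3*g (n(g) = -3*((-4 - 4) + g) = -3*(-8 + g) = 24 - 3*g)
q(E) = 54 - 3*E (q(E) = 5*6 + (24 - 3*E) = 30 + (24 - 3*E) = 54 - 3*E)
t(-3, 14)*q(-26) - 1*274544 = -6*(54 - 3*(-26)) - 1*274544 = -6*(54 + 78) - 274544 = -6*132 - 274544 = -792 - 274544 = -275336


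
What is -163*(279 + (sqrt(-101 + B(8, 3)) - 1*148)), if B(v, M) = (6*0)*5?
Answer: -21353 - 163*I*sqrt(101) ≈ -21353.0 - 1638.1*I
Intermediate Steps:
B(v, M) = 0 (B(v, M) = 0*5 = 0)
-163*(279 + (sqrt(-101 + B(8, 3)) - 1*148)) = -163*(279 + (sqrt(-101 + 0) - 1*148)) = -163*(279 + (sqrt(-101) - 148)) = -163*(279 + (I*sqrt(101) - 148)) = -163*(279 + (-148 + I*sqrt(101))) = -163*(131 + I*sqrt(101)) = -21353 - 163*I*sqrt(101)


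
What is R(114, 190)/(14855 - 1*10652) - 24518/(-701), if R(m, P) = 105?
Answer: 34374253/982101 ≈ 35.001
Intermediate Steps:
R(114, 190)/(14855 - 1*10652) - 24518/(-701) = 105/(14855 - 1*10652) - 24518/(-701) = 105/(14855 - 10652) - 24518*(-1/701) = 105/4203 + 24518/701 = 105*(1/4203) + 24518/701 = 35/1401 + 24518/701 = 34374253/982101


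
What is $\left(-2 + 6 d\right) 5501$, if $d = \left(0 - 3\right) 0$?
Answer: $-11002$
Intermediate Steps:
$d = 0$ ($d = \left(-3\right) 0 = 0$)
$\left(-2 + 6 d\right) 5501 = \left(-2 + 6 \cdot 0\right) 5501 = \left(-2 + 0\right) 5501 = \left(-2\right) 5501 = -11002$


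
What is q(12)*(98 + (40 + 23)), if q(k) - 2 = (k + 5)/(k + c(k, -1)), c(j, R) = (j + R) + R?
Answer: 9821/22 ≈ 446.41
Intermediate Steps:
c(j, R) = j + 2*R (c(j, R) = (R + j) + R = j + 2*R)
q(k) = 2 + (5 + k)/(-2 + 2*k) (q(k) = 2 + (k + 5)/(k + (k + 2*(-1))) = 2 + (5 + k)/(k + (k - 2)) = 2 + (5 + k)/(k + (-2 + k)) = 2 + (5 + k)/(-2 + 2*k))
q(12)*(98 + (40 + 23)) = ((1 + 5*12)/(2*(-1 + 12)))*(98 + (40 + 23)) = ((½)*(1 + 60)/11)*(98 + 63) = ((½)*(1/11)*61)*161 = (61/22)*161 = 9821/22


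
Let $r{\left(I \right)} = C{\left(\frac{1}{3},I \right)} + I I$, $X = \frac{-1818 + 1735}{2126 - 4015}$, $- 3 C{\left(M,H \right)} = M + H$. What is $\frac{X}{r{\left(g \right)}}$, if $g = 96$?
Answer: $\frac{747}{156135295} \approx 4.7843 \cdot 10^{-6}$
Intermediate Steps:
$C{\left(M,H \right)} = - \frac{H}{3} - \frac{M}{3}$ ($C{\left(M,H \right)} = - \frac{M + H}{3} = - \frac{H + M}{3} = - \frac{H}{3} - \frac{M}{3}$)
$X = \frac{83}{1889}$ ($X = - \frac{83}{-1889} = \left(-83\right) \left(- \frac{1}{1889}\right) = \frac{83}{1889} \approx 0.043939$)
$r{\left(I \right)} = - \frac{1}{9} + I^{2} - \frac{I}{3}$ ($r{\left(I \right)} = \left(- \frac{I}{3} - \frac{1}{3 \cdot 3}\right) + I I = \left(- \frac{I}{3} - \frac{1}{9}\right) + I^{2} = \left(- \frac{1}{9} - \frac{I}{3}\right) + I^{2} = - \frac{1}{9} + I^{2} - \frac{I}{3}$)
$\frac{X}{r{\left(g \right)}} = \frac{83}{1889 \left(- \frac{1}{9} + 96^{2} - 32\right)} = \frac{83}{1889 \left(- \frac{1}{9} + 9216 - 32\right)} = \frac{83}{1889 \cdot \frac{82655}{9}} = \frac{83}{1889} \cdot \frac{9}{82655} = \frac{747}{156135295}$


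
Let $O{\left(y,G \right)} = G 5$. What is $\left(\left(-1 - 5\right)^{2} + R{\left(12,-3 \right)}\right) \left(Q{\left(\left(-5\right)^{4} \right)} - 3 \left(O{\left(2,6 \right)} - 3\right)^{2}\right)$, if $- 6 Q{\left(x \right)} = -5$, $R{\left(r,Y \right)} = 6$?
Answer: $-91819$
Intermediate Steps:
$O{\left(y,G \right)} = 5 G$
$Q{\left(x \right)} = \frac{5}{6}$ ($Q{\left(x \right)} = \left(- \frac{1}{6}\right) \left(-5\right) = \frac{5}{6}$)
$\left(\left(-1 - 5\right)^{2} + R{\left(12,-3 \right)}\right) \left(Q{\left(\left(-5\right)^{4} \right)} - 3 \left(O{\left(2,6 \right)} - 3\right)^{2}\right) = \left(\left(-1 - 5\right)^{2} + 6\right) \left(\frac{5}{6} - 3 \left(5 \cdot 6 - 3\right)^{2}\right) = \left(\left(-6\right)^{2} + 6\right) \left(\frac{5}{6} - 3 \left(30 - 3\right)^{2}\right) = \left(36 + 6\right) \left(\frac{5}{6} - 3 \cdot 27^{2}\right) = 42 \left(\frac{5}{6} - 2187\right) = 42 \left(- \frac{13117}{6}\right) = -91819$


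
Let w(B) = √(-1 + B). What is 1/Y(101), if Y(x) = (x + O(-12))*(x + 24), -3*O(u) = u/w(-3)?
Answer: 101/1275625 + 2*I/1275625 ≈ 7.9177e-5 + 1.5679e-6*I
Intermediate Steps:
O(u) = I*u/6 (O(u) = -u/(3*(√(-1 - 3))) = -u/(3*(√(-4))) = -u/(3*(2*I)) = -u*(-I/2)/3 = -(-1)*I*u/6 = I*u/6)
Y(x) = (24 + x)*(x - 2*I) (Y(x) = (x + (⅙)*I*(-12))*(x + 24) = (x - 2*I)*(24 + x) = (24 + x)*(x - 2*I))
1/Y(101) = 1/(101² - 48*I + 2*101*(12 - I)) = 1/(10201 - 48*I + (2424 - 202*I)) = 1/(12625 - 250*I) = (12625 + 250*I)/159453125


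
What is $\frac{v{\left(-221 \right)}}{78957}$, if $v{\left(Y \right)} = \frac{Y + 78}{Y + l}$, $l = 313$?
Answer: $- \frac{143}{7264044} \approx -1.9686 \cdot 10^{-5}$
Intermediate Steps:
$v{\left(Y \right)} = \frac{78 + Y}{313 + Y}$ ($v{\left(Y \right)} = \frac{Y + 78}{Y + 313} = \frac{78 + Y}{313 + Y}$)
$\frac{v{\left(-221 \right)}}{78957} = \frac{\frac{1}{313 - 221} \left(78 - 221\right)}{78957} = \frac{1}{92} \left(-143\right) \frac{1}{78957} = \left(- \frac{143}{92}\right) \frac{1}{78957} = - \frac{143}{7264044}$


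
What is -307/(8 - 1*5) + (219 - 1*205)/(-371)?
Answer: -16277/159 ≈ -102.37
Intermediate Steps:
-307/(8 - 1*5) + (219 - 1*205)/(-371) = -307/(8 - 5) + (219 - 205)*(-1/371) = -307/3 + 14*(-1/371) = -307*1/3 - 2/53 = -307/3 - 2/53 = -16277/159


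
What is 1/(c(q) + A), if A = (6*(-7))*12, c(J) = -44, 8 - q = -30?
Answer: -1/548 ≈ -0.0018248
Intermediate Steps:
q = 38 (q = 8 - 1*(-30) = 8 + 30 = 38)
A = -504 (A = -42*12 = -504)
1/(c(q) + A) = 1/(-44 - 504) = 1/(-548) = -1/548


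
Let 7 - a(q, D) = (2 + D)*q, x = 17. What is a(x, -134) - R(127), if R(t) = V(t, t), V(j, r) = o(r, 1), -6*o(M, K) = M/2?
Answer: 27139/12 ≈ 2261.6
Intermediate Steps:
o(M, K) = -M/12 (o(M, K) = -M/(6*2) = -M/12)
V(j, r) = -r/12
R(t) = -t/12
a(q, D) = 7 - q*(2 + D) (a(q, D) = 7 - (2 + D)*q = 7 - q*(2 + D))
a(x, -134) - R(127) = (7 - 2*17 - 1*(-134)*17) - (-1)*127/12 = (7 - 34 + 2278) - 1*(-127/12) = 2251 + 127/12 = 27139/12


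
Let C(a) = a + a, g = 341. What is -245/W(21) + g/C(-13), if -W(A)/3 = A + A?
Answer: -1307/117 ≈ -11.171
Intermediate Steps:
W(A) = -6*A (W(A) = -3*(A + A) = -6*A)
C(a) = 2*a
-245/W(21) + g/C(-13) = -245/((-6*21)) + 341/((2*(-13))) = -245/(-126) + 341/(-26) = -245*(-1/126) + 341*(-1/26) = 35/18 - 341/26 = -1307/117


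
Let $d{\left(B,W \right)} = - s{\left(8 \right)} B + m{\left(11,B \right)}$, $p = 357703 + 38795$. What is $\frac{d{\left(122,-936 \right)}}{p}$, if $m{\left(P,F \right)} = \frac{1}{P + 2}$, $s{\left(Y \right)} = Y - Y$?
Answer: $\frac{1}{5154474} \approx 1.9401 \cdot 10^{-7}$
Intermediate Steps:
$s{\left(Y \right)} = 0$
$p = 396498$
$m{\left(P,F \right)} = \frac{1}{2 + P}$
$d{\left(B,W \right)} = \frac{1}{13}$ ($d{\left(B,W \right)} = \left(-1\right) 0 B + \frac{1}{2 + 11} = 0 B + \frac{1}{13} = 0 + \frac{1}{13} = \frac{1}{13}$)
$\frac{d{\left(122,-936 \right)}}{p} = \frac{1}{13 \cdot 396498} = \frac{1}{13} \cdot \frac{1}{396498} = \frac{1}{5154474}$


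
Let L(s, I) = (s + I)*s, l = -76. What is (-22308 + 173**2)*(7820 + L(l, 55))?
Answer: 71759336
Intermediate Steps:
L(s, I) = s*(I + s) (L(s, I) = (I + s)*s = s*(I + s))
(-22308 + 173**2)*(7820 + L(l, 55)) = (-22308 + 173**2)*(7820 - 76*(55 - 76)) = (-22308 + 29929)*(7820 - 76*(-21)) = 7621*(7820 + 1596) = 7621*9416 = 71759336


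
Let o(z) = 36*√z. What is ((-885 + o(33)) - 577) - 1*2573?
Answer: -4035 + 36*√33 ≈ -3828.2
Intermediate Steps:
((-885 + o(33)) - 577) - 1*2573 = ((-885 + 36*√33) - 577) - 1*2573 = (-1462 + 36*√33) - 2573 = -4035 + 36*√33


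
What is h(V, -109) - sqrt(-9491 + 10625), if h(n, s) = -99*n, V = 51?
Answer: -5049 - 9*sqrt(14) ≈ -5082.7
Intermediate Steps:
h(V, -109) - sqrt(-9491 + 10625) = -99*51 - sqrt(-9491 + 10625) = -5049 - sqrt(1134) = -5049 - 9*sqrt(14)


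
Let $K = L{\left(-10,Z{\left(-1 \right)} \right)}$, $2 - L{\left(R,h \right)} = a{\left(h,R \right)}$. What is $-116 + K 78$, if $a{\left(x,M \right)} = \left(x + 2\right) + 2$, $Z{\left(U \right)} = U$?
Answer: $-194$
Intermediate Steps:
$a{\left(x,M \right)} = 4 + x$ ($a{\left(x,M \right)} = \left(2 + x\right) + 2 = 4 + x$)
$L{\left(R,h \right)} = -2 - h$ ($L{\left(R,h \right)} = 2 - \left(4 + h\right) = -2 - h$)
$K = -1$ ($K = -2 - -1 = -2 + 1 = -1$)
$-116 + K 78 = -116 - 78 = -194$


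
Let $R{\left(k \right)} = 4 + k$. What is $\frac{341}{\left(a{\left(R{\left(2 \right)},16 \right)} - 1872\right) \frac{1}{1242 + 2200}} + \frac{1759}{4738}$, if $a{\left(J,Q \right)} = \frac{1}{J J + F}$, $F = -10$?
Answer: $- \frac{144502853447}{230603198} \approx -626.63$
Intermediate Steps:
$a{\left(J,Q \right)} = \frac{1}{-10 + J^{2}}$ ($a{\left(J,Q \right)} = \frac{1}{J J - 10} = \frac{1}{J^{2} - 10} = \frac{1}{-10 + J^{2}}$)
$\frac{341}{\left(a{\left(R{\left(2 \right)},16 \right)} - 1872\right) \frac{1}{1242 + 2200}} + \frac{1759}{4738} = \frac{341}{\left(\frac{1}{-10 + \left(4 + 2\right)^{2}} - 1872\right) \frac{1}{1242 + 2200}} + \frac{1759}{4738} = \frac{341}{\left(\frac{1}{-10 + 6^{2}} - 1872\right) \frac{1}{3442}} + 1759 \cdot \frac{1}{4738} = \frac{341}{\left(\frac{1}{-10 + 36} - 1872\right) \frac{1}{3442}} + \frac{1759}{4738} = \frac{341}{\left(\frac{1}{26} - 1872\right) \frac{1}{3442}} + \frac{1759}{4738} = \frac{341}{\left(- \frac{48671}{26}\right) \frac{1}{3442}} + \frac{1759}{4738} = \frac{341}{- \frac{48671}{89492}} + \frac{1759}{4738} = 341 \left(- \frac{89492}{48671}\right) + \frac{1759}{4738} = - \frac{30516772}{48671} + \frac{1759}{4738} = - \frac{144502853447}{230603198}$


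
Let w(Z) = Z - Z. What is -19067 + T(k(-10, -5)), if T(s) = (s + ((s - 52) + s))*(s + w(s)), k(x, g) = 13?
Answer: -19236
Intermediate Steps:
w(Z) = 0
T(s) = s*(-52 + 3*s) (T(s) = (s + ((s - 52) + s))*(s + 0) = (s + ((-52 + s) + s))*s = (s + (-52 + 2*s))*s = (-52 + 3*s)*s = s*(-52 + 3*s))
-19067 + T(k(-10, -5)) = -19067 + 13*(-52 + 3*13) = -19067 + 13*(-52 + 39) = -19067 + 13*(-13) = -19067 - 169 = -19236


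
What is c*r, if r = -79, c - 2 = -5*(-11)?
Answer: -4503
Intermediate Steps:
c = 57 (c = 2 - 5*(-11) = 2 + 55 = 57)
c*r = 57*(-79) = -4503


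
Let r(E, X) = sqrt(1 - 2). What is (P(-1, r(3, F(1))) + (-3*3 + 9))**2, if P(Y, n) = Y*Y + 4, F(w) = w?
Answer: 25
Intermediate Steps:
r(E, X) = I (r(E, X) = sqrt(-1) = I)
P(Y, n) = 4 + Y**2 (P(Y, n) = Y**2 + 4 = 4 + Y**2)
(P(-1, r(3, F(1))) + (-3*3 + 9))**2 = ((4 + (-1)**2) + (-3*3 + 9))**2 = ((4 + 1) + (-9 + 9))**2 = (5 + 0)**2 = 5**2 = 25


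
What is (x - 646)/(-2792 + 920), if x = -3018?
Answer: 229/117 ≈ 1.9573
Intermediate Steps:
(x - 646)/(-2792 + 920) = (-3018 - 646)/(-2792 + 920) = -3664/(-1872) = -3664*(-1/1872) = 229/117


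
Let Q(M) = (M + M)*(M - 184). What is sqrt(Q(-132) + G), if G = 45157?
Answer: sqrt(128581) ≈ 358.58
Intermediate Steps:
Q(M) = 2*M*(-184 + M) (Q(M) = (2*M)*(-184 + M) = 2*M*(-184 + M))
sqrt(Q(-132) + G) = sqrt(2*(-132)*(-184 - 132) + 45157) = sqrt(2*(-132)*(-316) + 45157) = sqrt(83424 + 45157) = sqrt(128581)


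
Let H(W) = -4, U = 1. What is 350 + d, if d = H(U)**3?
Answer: 286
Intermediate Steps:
d = -64 (d = (-4)**3 = -64)
350 + d = 350 - 64 = 286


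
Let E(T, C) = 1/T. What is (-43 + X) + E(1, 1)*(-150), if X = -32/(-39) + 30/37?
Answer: -276145/1443 ≈ -191.37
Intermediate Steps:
X = 2354/1443 (X = -32*(-1/39) + 30*(1/37) = 32/39 + 30/37 = 2354/1443 ≈ 1.6313)
(-43 + X) + E(1, 1)*(-150) = (-43 + 2354/1443) - 150/1 = -59695/1443 + 1*(-150) = -59695/1443 - 150 = -276145/1443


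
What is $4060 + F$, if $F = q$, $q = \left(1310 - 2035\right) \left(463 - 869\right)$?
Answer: $298410$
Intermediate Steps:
$q = 294350$ ($q = \left(-725\right) \left(-406\right) = 294350$)
$F = 294350$
$4060 + F = 4060 + 294350 = 298410$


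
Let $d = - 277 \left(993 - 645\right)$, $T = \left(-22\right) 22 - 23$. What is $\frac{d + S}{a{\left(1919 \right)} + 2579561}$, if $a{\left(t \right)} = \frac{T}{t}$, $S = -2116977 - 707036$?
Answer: $- \frac{5604264871}{4950177052} \approx -1.1321$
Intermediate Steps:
$T = -507$ ($T = -484 - 23 = -507$)
$S = -2824013$
$a{\left(t \right)} = - \frac{507}{t}$
$d = -96396$ ($d = \left(-277\right) 348 = -96396$)
$\frac{d + S}{a{\left(1919 \right)} + 2579561} = \frac{-96396 - 2824013}{- \frac{507}{1919} + 2579561} = - \frac{2920409}{\left(-507\right) \frac{1}{1919} + 2579561} = - \frac{2920409}{- \frac{507}{1919} + 2579561} = - \frac{2920409}{\frac{4950177052}{1919}} = \left(-2920409\right) \frac{1919}{4950177052} = - \frac{5604264871}{4950177052}$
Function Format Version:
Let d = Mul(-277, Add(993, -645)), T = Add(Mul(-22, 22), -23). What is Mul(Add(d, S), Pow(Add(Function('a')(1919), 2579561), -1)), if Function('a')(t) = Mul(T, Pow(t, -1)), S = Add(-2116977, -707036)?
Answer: Rational(-5604264871, 4950177052) ≈ -1.1321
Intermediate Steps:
T = -507 (T = Add(-484, -23) = -507)
S = -2824013
Function('a')(t) = Mul(-507, Pow(t, -1))
d = -96396 (d = Mul(-277, 348) = -96396)
Mul(Add(d, S), Pow(Add(Function('a')(1919), 2579561), -1)) = Mul(Add(-96396, -2824013), Pow(Add(Mul(-507, Pow(1919, -1)), 2579561), -1)) = Mul(-2920409, Pow(Add(Mul(-507, Rational(1, 1919)), 2579561), -1)) = Mul(-2920409, Pow(Add(Rational(-507, 1919), 2579561), -1)) = Mul(-2920409, Pow(Rational(4950177052, 1919), -1)) = Mul(-2920409, Rational(1919, 4950177052)) = Rational(-5604264871, 4950177052)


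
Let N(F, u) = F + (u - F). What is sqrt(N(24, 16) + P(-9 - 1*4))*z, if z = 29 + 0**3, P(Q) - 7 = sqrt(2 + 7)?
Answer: 29*sqrt(26) ≈ 147.87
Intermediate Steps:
N(F, u) = u
P(Q) = 10 (P(Q) = 7 + sqrt(2 + 7) = 7 + sqrt(9) = 7 + 3 = 10)
z = 29 (z = 29 + 0 = 29)
sqrt(N(24, 16) + P(-9 - 1*4))*z = sqrt(16 + 10)*29 = sqrt(26)*29 = 29*sqrt(26)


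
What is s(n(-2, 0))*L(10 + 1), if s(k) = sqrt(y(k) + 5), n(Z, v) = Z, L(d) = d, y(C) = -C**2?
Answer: 11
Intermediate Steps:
s(k) = sqrt(5 - k**2) (s(k) = sqrt(-k**2 + 5) = sqrt(5 - k**2))
s(n(-2, 0))*L(10 + 1) = sqrt(5 - 1*(-2)**2)*(10 + 1) = sqrt(5 - 1*4)*11 = sqrt(5 - 4)*11 = sqrt(1)*11 = 1*11 = 11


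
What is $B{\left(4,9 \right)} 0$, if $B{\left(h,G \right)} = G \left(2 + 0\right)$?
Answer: $0$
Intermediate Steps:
$B{\left(h,G \right)} = 2 G$ ($B{\left(h,G \right)} = G 2 = 2 G$)
$B{\left(4,9 \right)} 0 = 2 \cdot 9 \cdot 0 = 18 \cdot 0 = 0$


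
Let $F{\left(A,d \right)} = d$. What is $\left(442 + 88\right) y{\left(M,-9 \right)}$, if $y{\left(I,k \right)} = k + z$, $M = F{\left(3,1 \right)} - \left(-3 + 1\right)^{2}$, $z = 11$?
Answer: $1060$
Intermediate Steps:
$M = -3$ ($M = 1 - \left(-3 + 1\right)^{2} = 1 - \left(-2\right)^{2} = 1 - 4 = -3$)
$y{\left(I,k \right)} = 11 + k$ ($y{\left(I,k \right)} = k + 11 = 11 + k$)
$\left(442 + 88\right) y{\left(M,-9 \right)} = \left(442 + 88\right) \left(11 - 9\right) = 530 \cdot 2 = 1060$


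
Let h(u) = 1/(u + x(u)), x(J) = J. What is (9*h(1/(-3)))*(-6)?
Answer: 81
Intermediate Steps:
h(u) = 1/(2*u) (h(u) = 1/(u + u) = 1/(2*u))
(9*h(1/(-3)))*(-6) = (9*(1/(2*(1/(-3)))))*(-6) = (9*(1/(2*(-⅓))))*(-6) = (9*((½)*(-3)))*(-6) = (9*(-3/2))*(-6) = -27/2*(-6) = 81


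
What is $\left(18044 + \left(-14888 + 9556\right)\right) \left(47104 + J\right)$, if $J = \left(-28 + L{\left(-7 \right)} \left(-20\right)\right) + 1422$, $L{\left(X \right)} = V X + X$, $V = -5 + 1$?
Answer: $611167536$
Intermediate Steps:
$V = -4$
$L{\left(X \right)} = - 3 X$ ($L{\left(X \right)} = - 4 X + X = - 3 X$)
$J = 974$ ($J = \left(-28 + \left(-3\right) \left(-7\right) \left(-20\right)\right) + 1422 = \left(-28 + 21 \left(-20\right)\right) + 1422 = \left(-28 - 420\right) + 1422 = -448 + 1422 = 974$)
$\left(18044 + \left(-14888 + 9556\right)\right) \left(47104 + J\right) = \left(18044 + \left(-14888 + 9556\right)\right) \left(47104 + 974\right) = \left(18044 - 5332\right) 48078 = 12712 \cdot 48078 = 611167536$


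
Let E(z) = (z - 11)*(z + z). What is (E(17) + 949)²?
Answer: 1329409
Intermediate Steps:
E(z) = 2*z*(-11 + z) (E(z) = (-11 + z)*(2*z) = 2*z*(-11 + z))
(E(17) + 949)² = (2*17*(-11 + 17) + 949)² = (2*17*6 + 949)² = (204 + 949)² = 1153² = 1329409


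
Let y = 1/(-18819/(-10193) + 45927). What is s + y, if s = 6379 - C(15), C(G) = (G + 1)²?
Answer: 2866499175983/468152730 ≈ 6123.0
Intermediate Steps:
C(G) = (1 + G)²
y = 10193/468152730 (y = 1/(-18819*(-1/10193) + 45927) = 1/(18819/10193 + 45927) = 1/(468152730/10193) = 10193/468152730 ≈ 2.1773e-5)
s = 6123 (s = 6379 - (1 + 15)² = 6379 - 1*16² = 6379 - 1*256 = 6379 - 256 = 6123)
s + y = 6123 + 10193/468152730 = 2866499175983/468152730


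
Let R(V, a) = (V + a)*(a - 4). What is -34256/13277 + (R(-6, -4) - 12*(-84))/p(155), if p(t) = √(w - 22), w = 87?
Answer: -34256/13277 + 1088*√65/65 ≈ 132.37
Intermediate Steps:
R(V, a) = (-4 + a)*(V + a) (R(V, a) = (V + a)*(-4 + a) = (-4 + a)*(V + a))
p(t) = √65 (p(t) = √(87 - 22) = √65)
-34256/13277 + (R(-6, -4) - 12*(-84))/p(155) = -34256/13277 + (((-4)² - 4*(-6) - 4*(-4) - 6*(-4)) - 12*(-84))/(√65) = -34256*1/13277 + ((16 + 24 + 16 + 24) + 1008)*(√65/65) = -34256/13277 + (80 + 1008)*(√65/65) = -34256/13277 + 1088*(√65/65) = -34256/13277 + 1088*√65/65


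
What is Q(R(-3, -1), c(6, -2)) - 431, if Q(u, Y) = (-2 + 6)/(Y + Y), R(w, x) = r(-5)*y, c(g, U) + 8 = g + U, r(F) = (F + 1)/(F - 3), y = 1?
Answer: -863/2 ≈ -431.50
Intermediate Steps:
r(F) = (1 + F)/(-3 + F)
c(g, U) = -8 + U + g (c(g, U) = -8 + (g + U) = -8 + (U + g) = -8 + U + g)
R(w, x) = ½ (R(w, x) = ((1 - 5)/(-3 - 5))*1 = (-4/(-8))*1 = -⅛*(-4)*1 = (½)*1 = ½)
Q(u, Y) = 2/Y (Q(u, Y) = 4/((2*Y)) = 4*(1/(2*Y)) = 2/Y)
Q(R(-3, -1), c(6, -2)) - 431 = 2/(-8 - 2 + 6) - 431 = 2/(-4) - 431 = 2*(-¼) - 431 = -½ - 431 = -863/2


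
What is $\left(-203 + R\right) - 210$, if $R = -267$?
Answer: $-680$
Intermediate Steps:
$\left(-203 + R\right) - 210 = \left(-203 - 267\right) - 210 = -470 - 210 = -680$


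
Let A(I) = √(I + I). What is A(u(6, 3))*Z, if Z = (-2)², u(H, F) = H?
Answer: 8*√3 ≈ 13.856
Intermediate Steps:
A(I) = √2*√I (A(I) = √(2*I) = √2*√I)
Z = 4
A(u(6, 3))*Z = (√2*√6)*4 = (2*√3)*4 = 8*√3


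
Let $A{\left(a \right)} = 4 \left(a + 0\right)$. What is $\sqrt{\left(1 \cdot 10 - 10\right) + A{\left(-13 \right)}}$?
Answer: $2 i \sqrt{13} \approx 7.2111 i$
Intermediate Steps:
$A{\left(a \right)} = 4 a$
$\sqrt{\left(1 \cdot 10 - 10\right) + A{\left(-13 \right)}} = \sqrt{\left(1 \cdot 10 - 10\right) + 4 \left(-13\right)} = \sqrt{\left(10 - 10\right) - 52} = \sqrt{0 - 52} = \sqrt{-52} = 2 i \sqrt{13}$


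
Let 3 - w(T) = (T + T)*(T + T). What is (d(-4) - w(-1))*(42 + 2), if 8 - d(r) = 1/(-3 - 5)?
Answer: 803/2 ≈ 401.50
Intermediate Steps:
w(T) = 3 - 4*T² (w(T) = 3 - (T + T)*(T + T) = 3 - 2*T*2*T = 3 - 4*T²)
d(r) = 65/8 (d(r) = 8 - 1/(-3 - 5) = 8 - 1/(-8) = 8 - 1*(-⅛) = 8 + ⅛ = 65/8)
(d(-4) - w(-1))*(42 + 2) = (65/8 - (3 - 4*(-1)²))*(42 + 2) = (65/8 - (3 - 4*1))*44 = (65/8 - (3 - 4))*44 = (65/8 - 1*(-1))*44 = (65/8 + 1)*44 = (73/8)*44 = 803/2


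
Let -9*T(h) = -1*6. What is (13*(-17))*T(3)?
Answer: -442/3 ≈ -147.33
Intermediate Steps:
T(h) = ⅔ (T(h) = -(-1)*6/9 = -⅑*(-6) = ⅔)
(13*(-17))*T(3) = (13*(-17))*(⅔) = -221*⅔ = -442/3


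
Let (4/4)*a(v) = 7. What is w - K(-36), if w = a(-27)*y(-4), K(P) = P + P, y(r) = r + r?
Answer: 16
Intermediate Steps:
y(r) = 2*r
K(P) = 2*P
a(v) = 7
w = -56 (w = 7*(2*(-4)) = 7*(-8) = -56)
w - K(-36) = -56 - 2*(-36) = -56 - 1*(-72) = -56 + 72 = 16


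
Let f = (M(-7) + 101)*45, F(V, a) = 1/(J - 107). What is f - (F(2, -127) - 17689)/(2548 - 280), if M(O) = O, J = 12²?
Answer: 29634931/6993 ≈ 4237.8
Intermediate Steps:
J = 144
F(V, a) = 1/37 (F(V, a) = 1/(144 - 107) = 1/37)
f = 4230 (f = (-7 + 101)*45 = 94*45 = 4230)
f - (F(2, -127) - 17689)/(2548 - 280) = 4230 - (1/37 - 17689)/(2548 - 280) = 4230 - (-654492)/(37*2268) = 4230 - 1*(-54541/6993) = 4230 + 54541/6993 = 29634931/6993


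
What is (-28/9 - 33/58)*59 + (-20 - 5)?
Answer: -126389/522 ≈ -242.12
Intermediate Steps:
(-28/9 - 33/58)*59 + (-20 - 5) = (-28*⅑ - 33*1/58)*59 - 25 = (-28/9 - 33/58)*59 - 25 = -1921/522*59 - 25 = -113339/522 - 25 = -126389/522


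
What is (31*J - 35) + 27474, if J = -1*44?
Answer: 26075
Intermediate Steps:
J = -44
(31*J - 35) + 27474 = (31*(-44) - 35) + 27474 = (-1364 - 35) + 27474 = -1399 + 27474 = 26075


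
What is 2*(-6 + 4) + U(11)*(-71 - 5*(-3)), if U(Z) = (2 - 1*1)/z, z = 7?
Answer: -12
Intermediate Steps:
U(Z) = ⅐ (U(Z) = (2 - 1*1)/7 = (2 - 1)*(⅐) = 1*(⅐) = ⅐)
2*(-6 + 4) + U(11)*(-71 - 5*(-3)) = 2*(-6 + 4) + (-71 - 5*(-3))/7 = 2*(-2) + (-71 + 15)/7 = -4 + (⅐)*(-56) = -4 - 8 = -12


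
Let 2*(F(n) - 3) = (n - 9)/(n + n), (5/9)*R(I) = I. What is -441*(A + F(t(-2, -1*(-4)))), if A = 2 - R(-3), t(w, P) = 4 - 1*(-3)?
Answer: -45549/10 ≈ -4554.9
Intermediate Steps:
R(I) = 9*I/5
t(w, P) = 7 (t(w, P) = 4 + 3 = 7)
A = 37/5 (A = 2 - 9*(-3)/5 = 2 - 1*(-27/5) = 2 + 27/5 = 37/5 ≈ 7.4000)
F(n) = 3 + (-9 + n)/(4*n) (F(n) = 3 + ((n - 9)/(n + n))/2 = 3 + ((-9 + n)/((2*n)))/2 = 3 + ((-9 + n)*(1/(2*n)))/2 = 3 + ((-9 + n)/(2*n))/2 = 3 + (-9 + n)/(4*n))
-441*(A + F(t(-2, -1*(-4)))) = -441*(37/5 + (¼)*(-9 + 13*7)/7) = -441*(37/5 + (¼)*(⅐)*(-9 + 91)) = -441*(37/5 + (¼)*(⅐)*82) = -441*(37/5 + 41/14) = -441*723/70 = -45549/10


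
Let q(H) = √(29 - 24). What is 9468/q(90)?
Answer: 9468*√5/5 ≈ 4234.2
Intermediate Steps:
q(H) = √5
9468/q(90) = 9468/(√5) = 9468*(√5/5) = 9468*√5/5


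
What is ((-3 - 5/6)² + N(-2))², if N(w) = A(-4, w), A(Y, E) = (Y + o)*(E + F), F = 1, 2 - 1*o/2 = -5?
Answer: 28561/1296 ≈ 22.038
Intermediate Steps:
o = 14 (o = 4 - 2*(-5) = 4 + 10 = 14)
A(Y, E) = (1 + E)*(14 + Y) (A(Y, E) = (Y + 14)*(E + 1) = (14 + Y)*(1 + E) = (1 + E)*(14 + Y))
N(w) = 10 + 10*w (N(w) = 14 - 4 + 14*w + w*(-4) = 14 - 4 + 14*w - 4*w = 10 + 10*w)
((-3 - 5/6)² + N(-2))² = ((-3 - 5/6)² + (10 + 10*(-2)))² = ((-3 - 5*⅙)² + (10 - 20))² = ((-3 - ⅚)² - 10)² = ((-23/6)² - 10)² = (529/36 - 10)² = (169/36)² = 28561/1296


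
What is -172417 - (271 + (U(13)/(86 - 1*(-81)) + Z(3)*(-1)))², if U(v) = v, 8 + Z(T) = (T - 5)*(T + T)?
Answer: -7171469813/27889 ≈ -2.5714e+5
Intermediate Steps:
Z(T) = -8 + 2*T*(-5 + T) (Z(T) = -8 + (T - 5)*(T + T) = -8 + (-5 + T)*(2*T) = -8 + 2*T*(-5 + T))
-172417 - (271 + (U(13)/(86 - 1*(-81)) + Z(3)*(-1)))² = -172417 - (271 + (13/(86 - 1*(-81)) + (-8 - 10*3 + 2*3²)*(-1)))² = -172417 - (271 + (13/(86 + 81) + (-8 - 30 + 2*9)*(-1)))² = -172417 - (271 + (13/167 + (-8 - 30 + 18)*(-1)))² = -172417 - (271 + (13*(1/167) - 20*(-1)))² = -172417 - (271 + (13/167 + 20))² = -172417 - (271 + 3353/167)² = -172417 - (48610/167)² = -172417 - 1*2362932100/27889 = -172417 - 2362932100/27889 = -7171469813/27889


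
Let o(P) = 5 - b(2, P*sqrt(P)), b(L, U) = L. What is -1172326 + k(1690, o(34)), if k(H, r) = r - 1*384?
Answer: -1172707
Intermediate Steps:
o(P) = 3 (o(P) = 5 - 1*2 = 5 - 2 = 3)
k(H, r) = -384 + r (k(H, r) = r - 384 = -384 + r)
-1172326 + k(1690, o(34)) = -1172326 + (-384 + 3) = -1172326 - 381 = -1172707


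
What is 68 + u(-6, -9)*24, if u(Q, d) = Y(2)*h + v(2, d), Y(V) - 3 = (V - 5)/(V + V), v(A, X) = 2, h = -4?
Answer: -100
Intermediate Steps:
Y(V) = 3 + (-5 + V)/(2*V) (Y(V) = 3 + (V - 5)/(V + V) = 3 + (-5 + V)/((2*V)) = 3 + (-5 + V)*(1/(2*V)) = 3 + (-5 + V)/(2*V))
u(Q, d) = -7 (u(Q, d) = ((1/2)*(-5 + 7*2)/2)*(-4) + 2 = ((1/2)*(1/2)*(-5 + 14))*(-4) + 2 = ((1/2)*(1/2)*9)*(-4) + 2 = (9/4)*(-4) + 2 = -9 + 2 = -7)
68 + u(-6, -9)*24 = 68 - 7*24 = 68 - 168 = -100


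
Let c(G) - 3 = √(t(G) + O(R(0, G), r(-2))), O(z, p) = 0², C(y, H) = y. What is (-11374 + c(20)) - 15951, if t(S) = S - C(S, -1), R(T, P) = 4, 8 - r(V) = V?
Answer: -27322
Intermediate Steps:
r(V) = 8 - V
O(z, p) = 0
t(S) = 0 (t(S) = S - S = 0)
c(G) = 3 (c(G) = 3 + √(0 + 0) = 3 + √0 = 3 + 0 = 3)
(-11374 + c(20)) - 15951 = (-11374 + 3) - 15951 = -11371 - 15951 = -27322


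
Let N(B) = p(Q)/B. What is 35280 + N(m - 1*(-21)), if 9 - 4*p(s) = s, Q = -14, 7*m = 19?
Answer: 23426081/664 ≈ 35280.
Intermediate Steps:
m = 19/7 (m = (1/7)*19 = 19/7 ≈ 2.7143)
p(s) = 9/4 - s/4
N(B) = 23/(4*B) (N(B) = (9/4 - 1/4*(-14))/B = (9/4 + 7/2)/B = 23/(4*B))
35280 + N(m - 1*(-21)) = 35280 + 23/(4*(19/7 - 1*(-21))) = 35280 + 23/(4*(19/7 + 21)) = 35280 + 23/(4*(166/7)) = 35280 + (23/4)*(7/166) = 35280 + 161/664 = 23426081/664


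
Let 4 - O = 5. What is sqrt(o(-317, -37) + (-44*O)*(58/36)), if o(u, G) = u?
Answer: I*sqrt(2215)/3 ≈ 15.688*I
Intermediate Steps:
O = -1 (O = 4 - 1*5 = 4 - 5 = -1)
sqrt(o(-317, -37) + (-44*O)*(58/36)) = sqrt(-317 + (-44*(-1))*(58/36)) = sqrt(-317 + 44*(58*(1/36))) = sqrt(-317 + 44*(29/18)) = sqrt(-317 + 638/9) = sqrt(-2215/9) = I*sqrt(2215)/3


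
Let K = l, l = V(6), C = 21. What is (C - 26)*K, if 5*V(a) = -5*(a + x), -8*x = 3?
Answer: 225/8 ≈ 28.125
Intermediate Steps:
x = -3/8 (x = -1/8*3 = -3/8 ≈ -0.37500)
V(a) = 3/8 - a (V(a) = (-5*(a - 3/8))/5 = (-5*(-3/8 + a))/5 = (15/8 - 5*a)/5 = 3/8 - a)
l = -45/8 (l = 3/8 - 1*6 = 3/8 - 6 = -45/8 ≈ -5.6250)
K = -45/8 ≈ -5.6250
(C - 26)*K = (21 - 26)*(-45/8) = -5*(-45/8) = 225/8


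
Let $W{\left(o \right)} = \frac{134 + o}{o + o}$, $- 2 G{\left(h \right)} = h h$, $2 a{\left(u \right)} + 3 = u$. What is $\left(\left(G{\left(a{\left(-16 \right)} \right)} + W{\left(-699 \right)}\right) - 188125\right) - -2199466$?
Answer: $\frac{11247168793}{5592} \approx 2.0113 \cdot 10^{6}$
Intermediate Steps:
$a{\left(u \right)} = - \frac{3}{2} + \frac{u}{2}$
$G{\left(h \right)} = - \frac{h^{2}}{2}$ ($G{\left(h \right)} = - \frac{h h}{2} = - \frac{h^{2}}{2}$)
$W{\left(o \right)} = \frac{134 + o}{2 o}$
$\left(\left(G{\left(a{\left(-16 \right)} \right)} + W{\left(-699 \right)}\right) - 188125\right) - -2199466 = \left(\left(- \frac{\left(- \frac{3}{2} + \frac{1}{2} \left(-16\right)\right)^{2}}{2} + \frac{134 - 699}{2 \left(-699\right)}\right) - 188125\right) - -2199466 = \left(\left(- \frac{\left(- \frac{3}{2} - 8\right)^{2}}{2} + \frac{1}{2} \left(- \frac{1}{699}\right) \left(-565\right)\right) - 188125\right) + 2199466 = \left(\left(- \frac{\left(- \frac{19}{2}\right)^{2}}{2} + \frac{565}{1398}\right) - 188125\right) + 2199466 = \left(\left(\left(- \frac{1}{2}\right) \frac{361}{4} + \frac{565}{1398}\right) - 188125\right) + 2199466 = \left(\left(- \frac{361}{8} + \frac{565}{1398}\right) - 188125\right) + 2199466 = \left(- \frac{250079}{5592} - 188125\right) + 2199466 = - \frac{1052245079}{5592} + 2199466 = \frac{11247168793}{5592}$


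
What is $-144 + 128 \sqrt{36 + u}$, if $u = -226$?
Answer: $-144 + 128 i \sqrt{190} \approx -144.0 + 1764.4 i$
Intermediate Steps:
$-144 + 128 \sqrt{36 + u} = -144 + 128 \sqrt{36 - 226} = -144 + 128 \sqrt{-190} = -144 + 128 i \sqrt{190}$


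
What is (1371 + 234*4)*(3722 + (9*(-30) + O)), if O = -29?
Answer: 7896861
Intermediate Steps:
(1371 + 234*4)*(3722 + (9*(-30) + O)) = (1371 + 234*4)*(3722 + (9*(-30) - 29)) = (1371 + 936)*(3722 + (-270 - 29)) = 2307*(3722 - 299) = 2307*3423 = 7896861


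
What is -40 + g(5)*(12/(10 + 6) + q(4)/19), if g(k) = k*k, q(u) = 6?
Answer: -1015/76 ≈ -13.355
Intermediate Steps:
g(k) = k²
-40 + g(5)*(12/(10 + 6) + q(4)/19) = -40 + 5²*(12/(10 + 6) + 6/19) = -40 + 25*(12/16 + 6*(1/19)) = -40 + 25*(12*(1/16) + 6/19) = -40 + 25*(¾ + 6/19) = -40 + 25*(81/76) = -40 + 2025/76 = -1015/76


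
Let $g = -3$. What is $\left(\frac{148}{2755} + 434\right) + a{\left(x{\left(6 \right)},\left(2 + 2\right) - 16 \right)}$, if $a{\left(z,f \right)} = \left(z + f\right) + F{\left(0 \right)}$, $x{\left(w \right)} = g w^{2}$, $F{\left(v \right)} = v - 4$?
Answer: $\frac{854198}{2755} \approx 310.05$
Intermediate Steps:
$F{\left(v \right)} = -4 + v$ ($F{\left(v \right)} = v - 4 = -4 + v$)
$x{\left(w \right)} = - 3 w^{2}$
$a{\left(z,f \right)} = -4 + f + z$ ($a{\left(z,f \right)} = \left(z + f\right) + \left(-4 + 0\right) = \left(f + z\right) - 4 = -4 + f + z$)
$\left(\frac{148}{2755} + 434\right) + a{\left(x{\left(6 \right)},\left(2 + 2\right) - 16 \right)} = \left(\frac{148}{2755} + 434\right) - \left(16 + 108\right) = \left(148 \cdot \frac{1}{2755} + 434\right) - 124 = \left(\frac{148}{2755} + 434\right) - 124 = \frac{1195818}{2755} - 124 = \frac{854198}{2755}$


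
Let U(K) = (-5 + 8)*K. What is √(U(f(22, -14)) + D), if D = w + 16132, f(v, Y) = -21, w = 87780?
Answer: √103849 ≈ 322.26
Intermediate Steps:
U(K) = 3*K
D = 103912 (D = 87780 + 16132 = 103912)
√(U(f(22, -14)) + D) = √(3*(-21) + 103912) = √(-63 + 103912) = √103849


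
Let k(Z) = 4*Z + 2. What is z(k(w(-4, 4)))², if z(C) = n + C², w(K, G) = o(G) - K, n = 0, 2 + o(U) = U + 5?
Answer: 4477456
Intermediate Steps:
o(U) = 3 + U (o(U) = -2 + (U + 5) = -2 + (5 + U) = 3 + U)
w(K, G) = 3 + G - K (w(K, G) = (3 + G) - K = 3 + G - K)
k(Z) = 2 + 4*Z
z(C) = C² (z(C) = 0 + C² = C²)
z(k(w(-4, 4)))² = ((2 + 4*(3 + 4 - 1*(-4)))²)² = ((2 + 4*(3 + 4 + 4))²)² = ((2 + 4*11)²)² = ((2 + 44)²)² = (46²)² = 2116² = 4477456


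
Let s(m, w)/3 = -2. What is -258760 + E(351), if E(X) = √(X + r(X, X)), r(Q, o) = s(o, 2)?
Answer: -258760 + √345 ≈ -2.5874e+5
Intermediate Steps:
s(m, w) = -6 (s(m, w) = 3*(-2) = -6)
r(Q, o) = -6
E(X) = √(-6 + X) (E(X) = √(X - 6) = √(-6 + X))
-258760 + E(351) = -258760 + √(-6 + 351) = -258760 + √345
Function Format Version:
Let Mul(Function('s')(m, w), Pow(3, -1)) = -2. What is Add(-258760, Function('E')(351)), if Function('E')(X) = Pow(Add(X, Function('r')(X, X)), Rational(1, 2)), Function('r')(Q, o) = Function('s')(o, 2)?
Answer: Add(-258760, Pow(345, Rational(1, 2))) ≈ -2.5874e+5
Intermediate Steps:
Function('s')(m, w) = -6 (Function('s')(m, w) = Mul(3, -2) = -6)
Function('r')(Q, o) = -6
Function('E')(X) = Pow(Add(-6, X), Rational(1, 2)) (Function('E')(X) = Pow(Add(X, -6), Rational(1, 2)) = Pow(Add(-6, X), Rational(1, 2)))
Add(-258760, Function('E')(351)) = Add(-258760, Pow(Add(-6, 351), Rational(1, 2))) = Add(-258760, Pow(345, Rational(1, 2)))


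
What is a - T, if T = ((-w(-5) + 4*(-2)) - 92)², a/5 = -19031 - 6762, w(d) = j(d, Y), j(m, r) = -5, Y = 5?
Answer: -137990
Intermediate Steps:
w(d) = -5
a = -128965 (a = 5*(-19031 - 6762) = 5*(-25793) = -128965)
T = 9025 (T = ((-1*(-5) + 4*(-2)) - 92)² = ((5 - 8) - 92)² = (-3 - 92)² = (-95)² = 9025)
a - T = -128965 - 1*9025 = -128965 - 9025 = -137990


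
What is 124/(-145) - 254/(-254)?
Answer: 21/145 ≈ 0.14483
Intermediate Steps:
124/(-145) - 254/(-254) = 124*(-1/145) - 254*(-1/254) = -124/145 + 1 = 21/145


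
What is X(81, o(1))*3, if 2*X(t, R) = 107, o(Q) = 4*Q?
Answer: 321/2 ≈ 160.50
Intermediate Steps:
X(t, R) = 107/2 (X(t, R) = (½)*107 = 107/2)
X(81, o(1))*3 = (107/2)*3 = 321/2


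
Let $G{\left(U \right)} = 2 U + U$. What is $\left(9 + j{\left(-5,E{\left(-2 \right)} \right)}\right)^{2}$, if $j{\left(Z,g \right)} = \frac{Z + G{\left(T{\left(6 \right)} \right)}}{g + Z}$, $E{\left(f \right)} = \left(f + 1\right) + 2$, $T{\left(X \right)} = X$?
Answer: $\frac{529}{16} \approx 33.063$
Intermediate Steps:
$E{\left(f \right)} = 3 + f$ ($E{\left(f \right)} = \left(1 + f\right) + 2 = 3 + f$)
$G{\left(U \right)} = 3 U$
$j{\left(Z,g \right)} = \frac{18 + Z}{Z + g}$ ($j{\left(Z,g \right)} = \frac{Z + 3 \cdot 6}{g + Z} = \frac{Z + 18}{Z + g} = \frac{18 + Z}{Z + g}$)
$\left(9 + j{\left(-5,E{\left(-2 \right)} \right)}\right)^{2} = \left(9 + \frac{18 - 5}{-5 + \left(3 - 2\right)}\right)^{2} = \left(9 + \frac{1}{-5 + 1} \cdot 13\right)^{2} = \left(9 + \frac{1}{-4} \cdot 13\right)^{2} = \left(9 - \frac{13}{4}\right)^{2} = \left(\frac{23}{4}\right)^{2} = \frac{529}{16}$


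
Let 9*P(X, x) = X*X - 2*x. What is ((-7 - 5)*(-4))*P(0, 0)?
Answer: 0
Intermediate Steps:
P(X, x) = -2*x/9 + X²/9 (P(X, x) = (X*X - 2*x)/9 = (X² - 2*x)/9 = -2*x/9 + X²/9)
((-7 - 5)*(-4))*P(0, 0) = ((-7 - 5)*(-4))*(-2/9*0 + (⅑)*0²) = (-12*(-4))*(0 + (⅑)*0) = 48*(0 + 0) = 48*0 = 0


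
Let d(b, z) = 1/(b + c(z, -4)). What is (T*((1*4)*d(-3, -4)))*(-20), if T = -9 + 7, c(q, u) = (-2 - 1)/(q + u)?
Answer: -1280/21 ≈ -60.952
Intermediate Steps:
c(q, u) = -3/(q + u)
d(b, z) = 1/(b - 3/(-4 + z)) (d(b, z) = 1/(b - 3/(z - 4)) = 1/(b - 3/(-4 + z)))
T = -2
(T*((1*4)*d(-3, -4)))*(-20) = -2*1*4*(-4 - 4)/(-3 - 3*(-4 - 4))*(-20) = -8*-8/(-3 - 3*(-8))*(-20) = -8*-8/(-3 + 24)*(-20) = -8*-8/21*(-20) = -8*(1/21)*(-8)*(-20) = -8*(-8)/21*(-20) = -2*(-32/21)*(-20) = (64/21)*(-20) = -1280/21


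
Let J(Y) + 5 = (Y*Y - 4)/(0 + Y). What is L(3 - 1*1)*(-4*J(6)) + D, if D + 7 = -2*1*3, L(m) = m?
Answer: -47/3 ≈ -15.667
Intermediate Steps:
J(Y) = -5 + (-4 + Y²)/Y (J(Y) = -5 + (Y*Y - 4)/(0 + Y) = -5 + (Y² - 4)/Y = -5 + (-4 + Y²)/Y)
D = -13 (D = -7 - 2*1*3 = -7 - 2*3 = -7 - 6 = -13)
L(3 - 1*1)*(-4*J(6)) + D = (3 - 1*1)*(-4*(-5 + 6 - 4/6)) - 13 = (3 - 1)*(-4*(-5 + 6 - 4*⅙)) - 13 = 2*(-4*(-5 + 6 - ⅔)) - 13 = 2*(-4*⅓) - 13 = 2*(-4/3) - 13 = -8/3 - 13 = -47/3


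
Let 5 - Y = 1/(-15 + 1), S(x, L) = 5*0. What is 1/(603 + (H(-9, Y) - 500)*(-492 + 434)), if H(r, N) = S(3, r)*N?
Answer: 1/29603 ≈ 3.3780e-5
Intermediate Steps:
S(x, L) = 0
Y = 71/14 (Y = 5 - 1/(-15 + 1) = 5 - 1/(-14) = 5 - 1*(-1/14) = 5 + 1/14 = 71/14 ≈ 5.0714)
H(r, N) = 0 (H(r, N) = 0*N = 0)
1/(603 + (H(-9, Y) - 500)*(-492 + 434)) = 1/(603 + (0 - 500)*(-492 + 434)) = 1/(603 - 500*(-58)) = 1/(603 + 29000) = 1/29603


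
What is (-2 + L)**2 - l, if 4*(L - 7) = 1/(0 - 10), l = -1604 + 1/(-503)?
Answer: 1310820103/804800 ≈ 1628.8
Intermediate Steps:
l = -806813/503 (l = -1604 - 1/503 = -806813/503 ≈ -1604.0)
L = 279/40 (L = 7 + 1/(4*(0 - 10)) = 7 + (1/4)/(-10) = 7 + (1/4)*(-1/10) = 7 - 1/40 = 279/40 ≈ 6.9750)
(-2 + L)**2 - l = (-2 + 279/40)**2 - 1*(-806813/503) = (199/40)**2 + 806813/503 = 39601/1600 + 806813/503 = 1310820103/804800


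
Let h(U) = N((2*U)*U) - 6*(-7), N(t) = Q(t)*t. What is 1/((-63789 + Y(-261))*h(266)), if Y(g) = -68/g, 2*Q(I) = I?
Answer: -261/166702100242573154 ≈ -1.5657e-15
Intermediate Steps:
Q(I) = I/2
N(t) = t**2/2 (N(t) = (t/2)*t = t**2/2)
h(U) = 42 + 2*U**4 (h(U) = ((2*U)*U)**2/2 - 6*(-7) = (2*U**2)**2/2 + 42 = (4*U**4)/2 + 42 = 2*U**4 + 42 = 42 + 2*U**4)
1/((-63789 + Y(-261))*h(266)) = 1/((-63789 - 68/(-261))*(42 + 2*266**4)) = 1/((-63789 - 68*(-1/261))*(42 + 2*5006411536)) = 1/((-63789 + 68/261)*(42 + 10012823072)) = 1/(-16648861/261*10012823114) = -261/16648861*1/10012823114 = -261/166702100242573154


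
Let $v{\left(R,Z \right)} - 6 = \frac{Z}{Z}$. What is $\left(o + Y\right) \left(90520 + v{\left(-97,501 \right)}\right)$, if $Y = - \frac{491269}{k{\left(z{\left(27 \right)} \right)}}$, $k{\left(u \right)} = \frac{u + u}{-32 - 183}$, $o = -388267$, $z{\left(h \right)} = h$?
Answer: $\frac{7663691461759}{54} \approx 1.4192 \cdot 10^{11}$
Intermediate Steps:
$v{\left(R,Z \right)} = 7$ ($v{\left(R,Z \right)} = 6 + \frac{Z}{Z} = 6 + 1 = 7$)
$k{\left(u \right)} = - \frac{2 u}{215}$ ($k{\left(u \right)} = \frac{2 u}{-215} = 2 u \left(- \frac{1}{215}\right) = - \frac{2 u}{215}$)
$Y = \frac{105622835}{54}$ ($Y = - \frac{491269}{\left(- \frac{2}{215}\right) 27} = - \frac{491269}{- \frac{54}{215}} = \left(-491269\right) \left(- \frac{215}{54}\right) = \frac{105622835}{54} \approx 1.956 \cdot 10^{6}$)
$\left(o + Y\right) \left(90520 + v{\left(-97,501 \right)}\right) = \left(-388267 + \frac{105622835}{54}\right) \left(90520 + 7\right) = \frac{84656417}{54} \cdot 90527 = \frac{7663691461759}{54}$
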